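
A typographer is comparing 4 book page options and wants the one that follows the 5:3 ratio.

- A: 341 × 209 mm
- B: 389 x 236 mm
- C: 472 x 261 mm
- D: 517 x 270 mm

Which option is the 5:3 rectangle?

B

Ratios (long/short): A ≈ 1.632; B ≈ 1.648; C ≈ 1.808; D ≈ 1.915.
5:3 ≈ 1.667; option B is nearest (Δ 0.019).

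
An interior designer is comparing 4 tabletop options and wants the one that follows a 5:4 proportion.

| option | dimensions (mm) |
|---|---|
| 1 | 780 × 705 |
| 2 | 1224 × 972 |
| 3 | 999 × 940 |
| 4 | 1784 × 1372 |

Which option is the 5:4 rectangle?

Ratios (long/short): 1 ≈ 1.106; 2 ≈ 1.259; 3 ≈ 1.063; 4 ≈ 1.300.
5:4 ≈ 1.250; option 2 is nearest (Δ 0.009).

2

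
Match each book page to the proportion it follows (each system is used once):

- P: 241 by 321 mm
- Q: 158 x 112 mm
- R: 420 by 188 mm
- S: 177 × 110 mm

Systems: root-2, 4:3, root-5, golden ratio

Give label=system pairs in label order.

P=4:3, Q=root-2, R=root-5, S=golden ratio

Ratios: P ≈ 1.332; Q ≈ 1.411; R ≈ 2.234; S ≈ 1.609.
Targets: root-2 ≈ 1.414; 4:3 ≈ 1.333; root-5 ≈ 2.236; golden ratio ≈ 1.618.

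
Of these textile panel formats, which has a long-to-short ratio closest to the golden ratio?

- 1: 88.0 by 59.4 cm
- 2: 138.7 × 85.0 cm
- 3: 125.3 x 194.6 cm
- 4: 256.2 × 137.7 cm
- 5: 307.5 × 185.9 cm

Target golden ratio ≈ 1.618.
1: 1.481 (Δ0.137)  2: 1.632 (Δ0.014)  3: 1.553 (Δ0.065)  4: 1.861 (Δ0.243)  5: 1.654 (Δ0.036)

2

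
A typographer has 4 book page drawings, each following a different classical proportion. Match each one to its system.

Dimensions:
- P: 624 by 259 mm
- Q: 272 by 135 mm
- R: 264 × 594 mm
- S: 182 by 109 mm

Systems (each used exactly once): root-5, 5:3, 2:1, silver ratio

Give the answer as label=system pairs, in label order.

P=silver ratio, Q=2:1, R=root-5, S=5:3

Ratios: P ≈ 2.409; Q ≈ 2.015; R ≈ 2.250; S ≈ 1.670.
Targets: root-5 ≈ 2.236; 5:3 ≈ 1.667; 2:1 ≈ 2.000; silver ratio ≈ 2.414.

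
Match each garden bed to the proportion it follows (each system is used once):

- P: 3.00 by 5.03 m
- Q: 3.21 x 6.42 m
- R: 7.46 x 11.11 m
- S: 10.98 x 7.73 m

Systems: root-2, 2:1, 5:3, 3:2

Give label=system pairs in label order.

Ratios: P ≈ 1.677; Q ≈ 2.000; R ≈ 1.489; S ≈ 1.420.
Targets: root-2 ≈ 1.414; 2:1 ≈ 2.000; 5:3 ≈ 1.667; 3:2 ≈ 1.500.

P=5:3, Q=2:1, R=3:2, S=root-2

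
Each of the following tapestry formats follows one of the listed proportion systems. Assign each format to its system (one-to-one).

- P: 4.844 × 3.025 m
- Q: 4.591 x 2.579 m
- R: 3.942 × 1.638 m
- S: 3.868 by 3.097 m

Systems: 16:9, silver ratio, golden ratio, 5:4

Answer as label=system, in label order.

Ratios: P ≈ 1.601; Q ≈ 1.780; R ≈ 2.407; S ≈ 1.249.
Targets: 16:9 ≈ 1.778; silver ratio ≈ 2.414; golden ratio ≈ 1.618; 5:4 ≈ 1.250.

P=golden ratio, Q=16:9, R=silver ratio, S=5:4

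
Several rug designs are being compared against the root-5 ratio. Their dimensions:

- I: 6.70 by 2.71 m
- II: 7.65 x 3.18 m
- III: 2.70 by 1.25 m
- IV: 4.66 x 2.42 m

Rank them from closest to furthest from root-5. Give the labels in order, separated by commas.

Ratios: I = 6.70 / 2.71 ≈ 2.472; II = 7.65 / 3.18 ≈ 2.406; III = 2.70 / 1.25 ≈ 2.160; IV = 4.66 / 2.42 ≈ 1.926.
|Δ from 2.236|: I 0.236; II 0.170; III 0.076; IV 0.310.

III, II, I, IV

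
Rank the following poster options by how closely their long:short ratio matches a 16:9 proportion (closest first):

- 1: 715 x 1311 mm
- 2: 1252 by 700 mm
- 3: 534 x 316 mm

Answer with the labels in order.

Ratios: 1 = 1311 / 715 ≈ 1.834; 2 = 1252 / 700 ≈ 1.789; 3 = 534 / 316 ≈ 1.690.
|Δ from 1.778|: 1 0.056; 2 0.011; 3 0.088.

2, 1, 3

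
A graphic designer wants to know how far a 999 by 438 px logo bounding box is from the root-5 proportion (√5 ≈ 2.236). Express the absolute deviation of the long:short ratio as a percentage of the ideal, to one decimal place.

Ratio = 999 / 438 ≈ 2.2808.
Ideal root-5 ≈ 2.2361. |2.2808 − 2.2361| / 2.2361 ≈ 2.00% → 2.0%.

2.0%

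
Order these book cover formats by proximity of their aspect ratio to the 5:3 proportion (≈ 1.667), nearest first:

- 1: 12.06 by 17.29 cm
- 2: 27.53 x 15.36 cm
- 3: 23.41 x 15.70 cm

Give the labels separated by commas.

2, 3, 1

1: 17.29/12.06 ≈ 1.434 → |1.434 − 1.667| = 0.233
2: 27.53/15.36 ≈ 1.792 → |1.792 − 1.667| = 0.125
3: 23.41/15.70 ≈ 1.491 → |1.491 − 1.667| = 0.176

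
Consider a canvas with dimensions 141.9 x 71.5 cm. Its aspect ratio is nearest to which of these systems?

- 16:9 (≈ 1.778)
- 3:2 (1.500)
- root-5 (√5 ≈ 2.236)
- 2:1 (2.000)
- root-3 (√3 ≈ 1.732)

141.9/71.5 ≈ 1.985. Nearest candidates are 2:1 (2.000, off by 0.015) and 16:9 (1.778, off by 0.207).

2:1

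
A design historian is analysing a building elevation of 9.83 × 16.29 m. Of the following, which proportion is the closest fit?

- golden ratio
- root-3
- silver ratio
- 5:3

16.29/9.83 ≈ 1.657. Nearest candidates are 5:3 (1.667, off by 0.010) and golden ratio (1.618, off by 0.039).

5:3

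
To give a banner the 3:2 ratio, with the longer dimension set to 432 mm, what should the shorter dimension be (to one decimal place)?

288.0 mm

3:2 = 1.50000.
Shorter side = 432 ÷ 1.50000 ≈ 288.000 → 288.0 mm.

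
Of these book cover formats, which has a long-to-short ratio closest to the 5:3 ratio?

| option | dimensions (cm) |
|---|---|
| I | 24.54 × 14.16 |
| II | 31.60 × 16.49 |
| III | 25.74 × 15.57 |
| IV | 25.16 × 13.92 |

III

Ratios (long/short): I ≈ 1.733; II ≈ 1.916; III ≈ 1.653; IV ≈ 1.807.
5:3 ≈ 1.667; option III is nearest (Δ 0.014).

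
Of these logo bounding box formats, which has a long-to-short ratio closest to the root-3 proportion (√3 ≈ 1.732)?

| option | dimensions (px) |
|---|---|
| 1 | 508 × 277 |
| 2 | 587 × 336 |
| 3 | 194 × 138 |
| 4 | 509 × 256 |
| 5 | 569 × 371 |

2

Ratios (long/short): 1 ≈ 1.834; 2 ≈ 1.747; 3 ≈ 1.406; 4 ≈ 1.988; 5 ≈ 1.534.
root-3 ≈ 1.732; option 2 is nearest (Δ 0.015).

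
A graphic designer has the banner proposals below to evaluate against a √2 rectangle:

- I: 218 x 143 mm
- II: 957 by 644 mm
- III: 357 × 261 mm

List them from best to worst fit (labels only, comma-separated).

III, II, I

Ratios: I = 218 / 143 ≈ 1.524; II = 957 / 644 ≈ 1.486; III = 357 / 261 ≈ 1.368.
|Δ from 1.414|: I 0.110; II 0.072; III 0.046.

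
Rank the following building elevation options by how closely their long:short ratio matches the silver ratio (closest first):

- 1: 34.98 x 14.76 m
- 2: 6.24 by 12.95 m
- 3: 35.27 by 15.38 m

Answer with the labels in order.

1, 3, 2

1: 34.98/14.76 ≈ 2.370 → |2.370 − 2.414| = 0.044
2: 12.95/6.24 ≈ 2.075 → |2.075 − 2.414| = 0.339
3: 35.27/15.38 ≈ 2.293 → |2.293 − 2.414| = 0.121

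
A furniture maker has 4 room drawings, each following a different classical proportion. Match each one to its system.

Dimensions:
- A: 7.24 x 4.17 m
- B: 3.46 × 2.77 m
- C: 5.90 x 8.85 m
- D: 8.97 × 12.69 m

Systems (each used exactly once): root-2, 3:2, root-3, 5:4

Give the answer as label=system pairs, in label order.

Ratios: A ≈ 1.736; B ≈ 1.249; C ≈ 1.500; D ≈ 1.415.
Targets: root-2 ≈ 1.414; 3:2 ≈ 1.500; root-3 ≈ 1.732; 5:4 ≈ 1.250.

A=root-3, B=5:4, C=3:2, D=root-2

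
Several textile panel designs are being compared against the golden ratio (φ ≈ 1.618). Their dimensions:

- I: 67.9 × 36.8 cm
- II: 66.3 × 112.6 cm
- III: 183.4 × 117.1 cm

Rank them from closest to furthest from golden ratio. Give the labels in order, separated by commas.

III, II, I

Ratios: I = 67.9 / 36.8 ≈ 1.845; II = 112.6 / 66.3 ≈ 1.698; III = 183.4 / 117.1 ≈ 1.566.
|Δ from 1.618|: I 0.227; II 0.080; III 0.052.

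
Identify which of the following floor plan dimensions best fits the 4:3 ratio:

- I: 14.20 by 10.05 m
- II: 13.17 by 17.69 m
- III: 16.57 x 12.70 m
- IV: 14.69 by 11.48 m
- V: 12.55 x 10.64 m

Target 4:3 ≈ 1.333.
I: 1.413 (Δ0.080)  II: 1.343 (Δ0.010)  III: 1.305 (Δ0.028)  IV: 1.280 (Δ0.053)  V: 1.180 (Δ0.153)

II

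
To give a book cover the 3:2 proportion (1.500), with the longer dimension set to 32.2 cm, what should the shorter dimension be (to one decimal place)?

3:2 = 1.50000.
Shorter side = 32.2 ÷ 1.50000 ≈ 21.467 → 21.5 cm.

21.5 cm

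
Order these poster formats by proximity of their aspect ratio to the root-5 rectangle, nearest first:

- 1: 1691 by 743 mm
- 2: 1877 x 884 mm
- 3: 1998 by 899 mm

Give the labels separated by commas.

Ratios: 1 = 1691 / 743 ≈ 2.276; 2 = 1877 / 884 ≈ 2.123; 3 = 1998 / 899 ≈ 2.222.
|Δ from 2.236|: 1 0.040; 2 0.113; 3 0.014.

3, 1, 2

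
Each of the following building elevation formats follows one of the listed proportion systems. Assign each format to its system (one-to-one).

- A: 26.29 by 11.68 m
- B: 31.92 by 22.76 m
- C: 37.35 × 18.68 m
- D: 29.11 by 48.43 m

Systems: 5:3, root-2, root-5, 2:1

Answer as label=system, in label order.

Ratios: A ≈ 2.251; B ≈ 1.402; C ≈ 1.999; D ≈ 1.664.
Targets: 5:3 ≈ 1.667; root-2 ≈ 1.414; root-5 ≈ 2.236; 2:1 ≈ 2.000.

A=root-5, B=root-2, C=2:1, D=5:3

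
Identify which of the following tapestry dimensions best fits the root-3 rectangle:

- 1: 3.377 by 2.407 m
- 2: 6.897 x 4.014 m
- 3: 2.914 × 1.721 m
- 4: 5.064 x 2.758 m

Ratios (long/short): 1 ≈ 1.403; 2 ≈ 1.718; 3 ≈ 1.693; 4 ≈ 1.836.
root-3 ≈ 1.732; option 2 is nearest (Δ 0.014).

2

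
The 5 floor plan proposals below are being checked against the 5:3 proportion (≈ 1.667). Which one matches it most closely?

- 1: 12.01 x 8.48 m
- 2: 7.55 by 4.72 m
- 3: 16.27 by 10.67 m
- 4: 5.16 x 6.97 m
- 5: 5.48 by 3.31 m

Ratios (long/short): 1 ≈ 1.416; 2 ≈ 1.600; 3 ≈ 1.525; 4 ≈ 1.351; 5 ≈ 1.656.
5:3 ≈ 1.667; option 5 is nearest (Δ 0.011).

5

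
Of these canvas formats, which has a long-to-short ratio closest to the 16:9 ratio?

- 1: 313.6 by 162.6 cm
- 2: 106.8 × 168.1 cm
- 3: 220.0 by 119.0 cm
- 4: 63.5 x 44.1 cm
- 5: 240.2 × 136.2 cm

5

Ratios (long/short): 1 ≈ 1.929; 2 ≈ 1.574; 3 ≈ 1.849; 4 ≈ 1.440; 5 ≈ 1.764.
16:9 ≈ 1.778; option 5 is nearest (Δ 0.014).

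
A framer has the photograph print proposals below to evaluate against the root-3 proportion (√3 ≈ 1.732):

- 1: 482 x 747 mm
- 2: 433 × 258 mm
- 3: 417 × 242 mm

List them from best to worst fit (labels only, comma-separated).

1: 747/482 ≈ 1.550 → |1.550 − 1.732| = 0.182
2: 433/258 ≈ 1.678 → |1.678 − 1.732| = 0.054
3: 417/242 ≈ 1.723 → |1.723 − 1.732| = 0.009

3, 2, 1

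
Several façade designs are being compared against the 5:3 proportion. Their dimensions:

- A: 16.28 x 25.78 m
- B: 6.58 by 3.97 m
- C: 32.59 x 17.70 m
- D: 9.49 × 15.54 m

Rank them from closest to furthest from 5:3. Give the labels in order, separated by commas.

Ratios: A = 25.78 / 16.28 ≈ 1.584; B = 6.58 / 3.97 ≈ 1.657; C = 32.59 / 17.70 ≈ 1.841; D = 15.54 / 9.49 ≈ 1.638.
|Δ from 1.667|: A 0.083; B 0.010; C 0.174; D 0.029.

B, D, A, C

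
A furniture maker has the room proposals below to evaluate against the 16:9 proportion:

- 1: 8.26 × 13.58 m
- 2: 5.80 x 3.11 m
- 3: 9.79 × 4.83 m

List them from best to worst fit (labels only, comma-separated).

1: 13.58/8.26 ≈ 1.644 → |1.644 − 1.778| = 0.134
2: 5.80/3.11 ≈ 1.865 → |1.865 − 1.778| = 0.087
3: 9.79/4.83 ≈ 2.027 → |2.027 − 1.778| = 0.249

2, 1, 3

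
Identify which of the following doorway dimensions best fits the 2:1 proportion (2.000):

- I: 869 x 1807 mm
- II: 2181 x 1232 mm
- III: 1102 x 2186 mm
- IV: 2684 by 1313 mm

Target 2:1 ≈ 2.000.
I: 2.079 (Δ0.079)  II: 1.770 (Δ0.230)  III: 1.984 (Δ0.016)  IV: 2.044 (Δ0.044)

III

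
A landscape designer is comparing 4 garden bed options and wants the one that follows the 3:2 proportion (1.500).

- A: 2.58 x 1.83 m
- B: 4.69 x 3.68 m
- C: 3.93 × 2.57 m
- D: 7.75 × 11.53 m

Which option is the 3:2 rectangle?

Target 3:2 ≈ 1.500.
A: 1.410 (Δ0.090)  B: 1.274 (Δ0.226)  C: 1.529 (Δ0.029)  D: 1.488 (Δ0.012)

D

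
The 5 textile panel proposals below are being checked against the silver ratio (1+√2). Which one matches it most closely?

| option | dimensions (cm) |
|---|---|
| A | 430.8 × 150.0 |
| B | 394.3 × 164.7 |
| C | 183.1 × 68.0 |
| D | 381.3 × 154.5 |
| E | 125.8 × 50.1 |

B

Target silver ratio ≈ 2.414.
A: 2.872 (Δ0.458)  B: 2.394 (Δ0.020)  C: 2.693 (Δ0.279)  D: 2.468 (Δ0.054)  E: 2.511 (Δ0.097)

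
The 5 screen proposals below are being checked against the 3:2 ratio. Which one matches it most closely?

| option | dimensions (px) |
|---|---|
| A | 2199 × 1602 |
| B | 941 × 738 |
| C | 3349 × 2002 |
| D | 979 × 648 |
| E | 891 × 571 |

D

Ratios (long/short): A ≈ 1.373; B ≈ 1.275; C ≈ 1.673; D ≈ 1.511; E ≈ 1.560.
3:2 ≈ 1.500; option D is nearest (Δ 0.011).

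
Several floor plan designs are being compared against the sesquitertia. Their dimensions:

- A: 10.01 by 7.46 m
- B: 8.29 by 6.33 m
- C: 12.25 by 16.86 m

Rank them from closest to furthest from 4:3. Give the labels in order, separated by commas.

A, B, C

A: 10.01/7.46 ≈ 1.342 → |1.342 − 1.333| = 0.009
B: 8.29/6.33 ≈ 1.310 → |1.310 − 1.333| = 0.023
C: 16.86/12.25 ≈ 1.376 → |1.376 − 1.333| = 0.043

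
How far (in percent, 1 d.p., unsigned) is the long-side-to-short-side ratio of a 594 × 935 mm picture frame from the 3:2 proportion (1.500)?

Ratio = 935 / 594 ≈ 1.5741.
Ideal 3:2 = 1.5000. |1.5741 − 1.5000| / 1.5000 ≈ 4.94% → 4.9%.

4.9%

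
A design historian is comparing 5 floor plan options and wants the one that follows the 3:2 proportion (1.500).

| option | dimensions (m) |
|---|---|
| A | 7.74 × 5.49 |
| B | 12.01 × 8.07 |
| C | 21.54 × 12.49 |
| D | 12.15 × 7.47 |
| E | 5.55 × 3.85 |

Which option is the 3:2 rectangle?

B

Target 3:2 ≈ 1.500.
A: 1.410 (Δ0.090)  B: 1.488 (Δ0.012)  C: 1.725 (Δ0.225)  D: 1.627 (Δ0.127)  E: 1.442 (Δ0.058)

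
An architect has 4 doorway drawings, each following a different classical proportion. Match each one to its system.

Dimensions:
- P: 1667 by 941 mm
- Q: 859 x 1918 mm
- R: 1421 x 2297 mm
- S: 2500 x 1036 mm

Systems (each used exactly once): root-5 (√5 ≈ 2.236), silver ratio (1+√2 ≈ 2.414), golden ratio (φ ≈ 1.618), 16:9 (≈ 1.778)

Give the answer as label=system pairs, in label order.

P = 1667/941 ≈ 1.772 → 16:9 (1.778)
Q = 1918/859 ≈ 2.233 → root-5 (2.236)
R = 2297/1421 ≈ 1.616 → golden ratio (1.618)
S = 2500/1036 ≈ 2.413 → silver ratio (2.414)

P=16:9, Q=root-5, R=golden ratio, S=silver ratio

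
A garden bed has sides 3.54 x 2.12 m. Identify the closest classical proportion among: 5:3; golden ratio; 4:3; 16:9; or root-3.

5:3

Ratio = 3.54 / 2.12 ≈ 1.670.
Distances: 5:3 1.667 (Δ 0.003); golden ratio 1.618 (Δ 0.052); 4:3 1.333 (Δ 0.337); 16:9 1.778 (Δ 0.108); root-3 1.732 (Δ 0.062).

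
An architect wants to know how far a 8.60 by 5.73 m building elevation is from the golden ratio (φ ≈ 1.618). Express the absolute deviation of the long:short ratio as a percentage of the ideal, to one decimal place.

7.2%

Ratio = 8.60 / 5.73 ≈ 1.5009.
Ideal golden ratio ≈ 1.6180. |1.5009 − 1.6180| / 1.6180 ≈ 7.24% → 7.2%.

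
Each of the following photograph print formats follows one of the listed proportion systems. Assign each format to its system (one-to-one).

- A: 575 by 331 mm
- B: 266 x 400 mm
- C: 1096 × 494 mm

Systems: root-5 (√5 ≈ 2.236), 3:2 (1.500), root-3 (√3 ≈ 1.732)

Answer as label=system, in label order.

A=root-3, B=3:2, C=root-5

Ratios: A ≈ 1.737; B ≈ 1.504; C ≈ 2.219.
Targets: root-5 ≈ 2.236; 3:2 ≈ 1.500; root-3 ≈ 1.732.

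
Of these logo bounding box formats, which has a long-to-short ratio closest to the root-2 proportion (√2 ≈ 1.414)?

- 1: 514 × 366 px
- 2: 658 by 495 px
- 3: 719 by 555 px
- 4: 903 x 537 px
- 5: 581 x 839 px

1

Ratios (long/short): 1 ≈ 1.404; 2 ≈ 1.329; 3 ≈ 1.295; 4 ≈ 1.682; 5 ≈ 1.444.
root-2 ≈ 1.414; option 1 is nearest (Δ 0.010).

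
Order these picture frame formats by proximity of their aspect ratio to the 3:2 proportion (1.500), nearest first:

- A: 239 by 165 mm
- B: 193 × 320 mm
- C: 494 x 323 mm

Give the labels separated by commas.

A: 239/165 ≈ 1.448 → |1.448 − 1.500| = 0.052
B: 320/193 ≈ 1.658 → |1.658 − 1.500| = 0.158
C: 494/323 ≈ 1.529 → |1.529 − 1.500| = 0.029

C, A, B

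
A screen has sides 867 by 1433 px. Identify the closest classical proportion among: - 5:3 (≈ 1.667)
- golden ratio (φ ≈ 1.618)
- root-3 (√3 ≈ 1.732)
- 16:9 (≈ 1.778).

5:3

Ratio = 1433 / 867 ≈ 1.653.
Distances: 5:3 1.667 (Δ 0.014); golden ratio 1.618 (Δ 0.035); root-3 1.732 (Δ 0.079); 16:9 1.778 (Δ 0.125).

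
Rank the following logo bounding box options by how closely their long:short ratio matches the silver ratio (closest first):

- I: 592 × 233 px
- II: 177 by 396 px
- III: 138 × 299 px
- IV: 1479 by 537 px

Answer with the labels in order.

I, II, III, IV

Ratios: I = 592 / 233 ≈ 2.541; II = 396 / 177 ≈ 2.237; III = 299 / 138 ≈ 2.167; IV = 1479 / 537 ≈ 2.754.
|Δ from 2.414|: I 0.127; II 0.177; III 0.247; IV 0.340.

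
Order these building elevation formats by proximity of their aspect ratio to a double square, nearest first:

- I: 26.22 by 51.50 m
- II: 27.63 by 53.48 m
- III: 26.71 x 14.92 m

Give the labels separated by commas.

Ratios: I = 51.50 / 26.22 ≈ 1.964; II = 53.48 / 27.63 ≈ 1.936; III = 26.71 / 14.92 ≈ 1.790.
|Δ from 2.000|: I 0.036; II 0.064; III 0.210.

I, II, III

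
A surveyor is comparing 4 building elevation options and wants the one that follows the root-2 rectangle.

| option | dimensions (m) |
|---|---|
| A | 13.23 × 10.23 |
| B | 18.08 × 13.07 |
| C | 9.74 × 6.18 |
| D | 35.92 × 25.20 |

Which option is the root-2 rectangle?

Ratios (long/short): A ≈ 1.293; B ≈ 1.383; C ≈ 1.576; D ≈ 1.425.
root-2 ≈ 1.414; option D is nearest (Δ 0.011).

D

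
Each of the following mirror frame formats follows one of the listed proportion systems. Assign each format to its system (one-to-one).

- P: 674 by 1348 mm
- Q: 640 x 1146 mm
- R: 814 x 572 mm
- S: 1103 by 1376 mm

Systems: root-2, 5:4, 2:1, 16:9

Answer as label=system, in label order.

P=2:1, Q=16:9, R=root-2, S=5:4

Ratios: P ≈ 2.000; Q ≈ 1.791; R ≈ 1.423; S ≈ 1.248.
Targets: root-2 ≈ 1.414; 5:4 ≈ 1.250; 2:1 ≈ 2.000; 16:9 ≈ 1.778.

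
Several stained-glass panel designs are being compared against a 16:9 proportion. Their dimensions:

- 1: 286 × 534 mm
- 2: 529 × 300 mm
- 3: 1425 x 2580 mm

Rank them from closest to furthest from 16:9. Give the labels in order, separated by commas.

Ratios: 1 = 534 / 286 ≈ 1.867; 2 = 529 / 300 ≈ 1.763; 3 = 2580 / 1425 ≈ 1.811.
|Δ from 1.778|: 1 0.089; 2 0.015; 3 0.033.

2, 3, 1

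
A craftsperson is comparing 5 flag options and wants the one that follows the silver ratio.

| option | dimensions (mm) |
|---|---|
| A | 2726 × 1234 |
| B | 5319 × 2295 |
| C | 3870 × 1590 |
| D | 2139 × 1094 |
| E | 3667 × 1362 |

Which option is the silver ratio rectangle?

Ratios (long/short): A ≈ 2.209; B ≈ 2.318; C ≈ 2.434; D ≈ 1.955; E ≈ 2.692.
silver ratio ≈ 2.414; option C is nearest (Δ 0.020).

C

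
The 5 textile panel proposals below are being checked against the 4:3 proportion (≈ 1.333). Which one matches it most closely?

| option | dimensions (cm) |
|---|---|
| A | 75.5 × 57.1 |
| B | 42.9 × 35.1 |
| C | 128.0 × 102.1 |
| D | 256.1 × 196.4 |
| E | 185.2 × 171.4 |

Target 4:3 ≈ 1.333.
A: 1.322 (Δ0.011)  B: 1.222 (Δ0.111)  C: 1.254 (Δ0.079)  D: 1.304 (Δ0.029)  E: 1.081 (Δ0.252)

A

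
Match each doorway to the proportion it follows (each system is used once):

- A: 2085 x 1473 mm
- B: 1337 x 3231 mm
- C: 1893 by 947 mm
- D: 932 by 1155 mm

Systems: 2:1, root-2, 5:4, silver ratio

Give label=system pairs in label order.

A=root-2, B=silver ratio, C=2:1, D=5:4

A = 2085/1473 ≈ 1.415 → root-2 (1.414)
B = 3231/1337 ≈ 2.417 → silver ratio (2.414)
C = 1893/947 ≈ 1.999 → 2:1 (2.000)
D = 1155/932 ≈ 1.239 → 5:4 (1.250)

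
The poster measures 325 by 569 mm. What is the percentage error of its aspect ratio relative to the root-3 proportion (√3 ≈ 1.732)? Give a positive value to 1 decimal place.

1.1%

Ratio = 569 / 325 ≈ 1.7508.
Ideal root-3 ≈ 1.7321. |1.7508 − 1.7321| / 1.7321 ≈ 1.08% → 1.1%.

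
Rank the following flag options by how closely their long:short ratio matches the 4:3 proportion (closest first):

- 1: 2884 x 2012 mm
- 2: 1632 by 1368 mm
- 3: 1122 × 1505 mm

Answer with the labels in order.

Ratios: 1 = 2884 / 2012 ≈ 1.433; 2 = 1632 / 1368 ≈ 1.193; 3 = 1505 / 1122 ≈ 1.341.
|Δ from 1.333|: 1 0.100; 2 0.140; 3 0.008.

3, 1, 2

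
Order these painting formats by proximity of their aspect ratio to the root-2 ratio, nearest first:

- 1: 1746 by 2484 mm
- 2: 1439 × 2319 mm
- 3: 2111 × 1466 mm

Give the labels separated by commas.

Ratios: 1 = 2484 / 1746 ≈ 1.423; 2 = 2319 / 1439 ≈ 1.612; 3 = 2111 / 1466 ≈ 1.440.
|Δ from 1.414|: 1 0.009; 2 0.198; 3 0.026.

1, 3, 2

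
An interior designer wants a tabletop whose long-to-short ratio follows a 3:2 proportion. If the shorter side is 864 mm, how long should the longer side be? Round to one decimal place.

1296.0 mm

3:2 = 1.50000.
Longer side = 864 × 1.50000 ≈ 1296.000 → 1296.0 mm.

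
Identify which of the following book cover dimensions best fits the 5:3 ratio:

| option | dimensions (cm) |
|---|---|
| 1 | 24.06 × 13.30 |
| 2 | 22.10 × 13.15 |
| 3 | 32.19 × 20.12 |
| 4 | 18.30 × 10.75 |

Target 5:3 ≈ 1.667.
1: 1.809 (Δ0.142)  2: 1.681 (Δ0.014)  3: 1.600 (Δ0.067)  4: 1.702 (Δ0.035)

2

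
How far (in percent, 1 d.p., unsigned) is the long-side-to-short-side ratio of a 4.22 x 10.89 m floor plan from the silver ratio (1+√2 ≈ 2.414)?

6.9%

Ratio = 10.89 / 4.22 ≈ 2.5806.
Ideal silver ratio ≈ 2.4142. |2.5806 − 2.4142| / 2.4142 ≈ 6.89% → 6.9%.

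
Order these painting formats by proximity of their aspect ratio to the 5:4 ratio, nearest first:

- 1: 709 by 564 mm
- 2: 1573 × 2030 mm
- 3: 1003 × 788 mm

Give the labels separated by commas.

1: 709/564 ≈ 1.257 → |1.257 − 1.250| = 0.007
2: 2030/1573 ≈ 1.291 → |1.291 − 1.250| = 0.041
3: 1003/788 ≈ 1.273 → |1.273 − 1.250| = 0.023

1, 3, 2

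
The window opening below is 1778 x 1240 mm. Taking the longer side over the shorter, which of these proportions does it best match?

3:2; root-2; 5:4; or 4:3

1778/1240 ≈ 1.434. Nearest candidates are root-2 (1.414, off by 0.020) and 3:2 (1.500, off by 0.066).

root-2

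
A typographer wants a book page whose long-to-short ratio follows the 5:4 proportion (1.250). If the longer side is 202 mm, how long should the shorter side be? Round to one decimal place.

161.6 mm

5:4 = 1.25000.
Shorter side = 202 ÷ 1.25000 ≈ 161.600 → 161.6 mm.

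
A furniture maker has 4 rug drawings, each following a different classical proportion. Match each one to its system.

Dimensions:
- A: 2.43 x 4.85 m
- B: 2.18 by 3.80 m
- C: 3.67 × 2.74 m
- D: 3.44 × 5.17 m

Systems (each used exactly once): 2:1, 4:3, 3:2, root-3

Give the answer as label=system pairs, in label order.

A=2:1, B=root-3, C=4:3, D=3:2

A = 4.85/2.43 ≈ 1.996 → 2:1 (2.000)
B = 3.80/2.18 ≈ 1.743 → root-3 (1.732)
C = 3.67/2.74 ≈ 1.339 → 4:3 (1.333)
D = 5.17/3.44 ≈ 1.503 → 3:2 (1.500)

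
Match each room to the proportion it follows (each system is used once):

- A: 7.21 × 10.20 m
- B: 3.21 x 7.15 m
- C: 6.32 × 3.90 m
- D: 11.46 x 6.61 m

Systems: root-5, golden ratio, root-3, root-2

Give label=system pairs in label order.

A=root-2, B=root-5, C=golden ratio, D=root-3

Ratios: A ≈ 1.415; B ≈ 2.227; C ≈ 1.621; D ≈ 1.734.
Targets: root-5 ≈ 2.236; golden ratio ≈ 1.618; root-3 ≈ 1.732; root-2 ≈ 1.414.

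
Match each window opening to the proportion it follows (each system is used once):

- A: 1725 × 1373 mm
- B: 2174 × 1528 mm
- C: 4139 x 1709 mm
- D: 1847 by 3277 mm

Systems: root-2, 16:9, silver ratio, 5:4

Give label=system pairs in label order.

A=5:4, B=root-2, C=silver ratio, D=16:9

A = 1725/1373 ≈ 1.256 → 5:4 (1.250)
B = 2174/1528 ≈ 1.423 → root-2 (1.414)
C = 4139/1709 ≈ 2.422 → silver ratio (2.414)
D = 3277/1847 ≈ 1.774 → 16:9 (1.778)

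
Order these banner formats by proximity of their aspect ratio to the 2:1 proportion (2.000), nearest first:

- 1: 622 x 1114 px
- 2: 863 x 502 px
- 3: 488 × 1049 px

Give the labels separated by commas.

1: 1114/622 ≈ 1.791 → |1.791 − 2.000| = 0.209
2: 863/502 ≈ 1.719 → |1.719 − 2.000| = 0.281
3: 1049/488 ≈ 2.150 → |2.150 − 2.000| = 0.150

3, 1, 2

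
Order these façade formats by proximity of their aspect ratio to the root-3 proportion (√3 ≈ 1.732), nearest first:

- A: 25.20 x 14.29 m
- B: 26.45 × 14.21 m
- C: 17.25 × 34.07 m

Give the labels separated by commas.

A: 25.20/14.29 ≈ 1.763 → |1.763 − 1.732| = 0.031
B: 26.45/14.21 ≈ 1.861 → |1.861 − 1.732| = 0.129
C: 34.07/17.25 ≈ 1.975 → |1.975 − 1.732| = 0.243

A, B, C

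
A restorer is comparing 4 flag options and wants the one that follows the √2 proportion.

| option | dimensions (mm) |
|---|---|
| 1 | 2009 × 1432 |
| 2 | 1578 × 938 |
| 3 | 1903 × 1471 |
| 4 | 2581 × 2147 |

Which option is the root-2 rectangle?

1

Target root-2 ≈ 1.414.
1: 1.403 (Δ0.011)  2: 1.682 (Δ0.268)  3: 1.294 (Δ0.120)  4: 1.202 (Δ0.212)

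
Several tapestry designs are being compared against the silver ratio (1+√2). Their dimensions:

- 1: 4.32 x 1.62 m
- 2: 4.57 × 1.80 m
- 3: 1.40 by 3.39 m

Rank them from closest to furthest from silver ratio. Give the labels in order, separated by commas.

3, 2, 1

Ratios: 1 = 4.32 / 1.62 ≈ 2.667; 2 = 4.57 / 1.80 ≈ 2.539; 3 = 3.39 / 1.40 ≈ 2.421.
|Δ from 2.414|: 1 0.253; 2 0.125; 3 0.007.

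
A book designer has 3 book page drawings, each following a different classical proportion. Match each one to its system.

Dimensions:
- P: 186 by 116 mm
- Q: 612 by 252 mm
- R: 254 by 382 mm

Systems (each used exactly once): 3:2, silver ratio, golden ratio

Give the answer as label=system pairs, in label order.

P=golden ratio, Q=silver ratio, R=3:2

Ratios: P ≈ 1.603; Q ≈ 2.429; R ≈ 1.504.
Targets: 3:2 ≈ 1.500; silver ratio ≈ 2.414; golden ratio ≈ 1.618.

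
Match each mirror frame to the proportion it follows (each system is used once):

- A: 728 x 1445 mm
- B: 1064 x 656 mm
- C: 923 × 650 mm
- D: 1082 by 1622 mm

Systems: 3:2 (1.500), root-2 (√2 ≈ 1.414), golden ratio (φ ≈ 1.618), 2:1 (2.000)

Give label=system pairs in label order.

A = 1445/728 ≈ 1.985 → 2:1 (2.000)
B = 1064/656 ≈ 1.622 → golden ratio (1.618)
C = 923/650 ≈ 1.420 → root-2 (1.414)
D = 1622/1082 ≈ 1.499 → 3:2 (1.500)

A=2:1, B=golden ratio, C=root-2, D=3:2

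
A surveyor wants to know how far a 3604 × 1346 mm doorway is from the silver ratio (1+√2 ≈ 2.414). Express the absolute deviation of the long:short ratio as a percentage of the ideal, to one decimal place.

10.9%

Ratio = 3604 / 1346 ≈ 2.6776.
Ideal silver ratio ≈ 2.4142. |2.6776 − 2.4142| / 2.4142 ≈ 10.91% → 10.9%.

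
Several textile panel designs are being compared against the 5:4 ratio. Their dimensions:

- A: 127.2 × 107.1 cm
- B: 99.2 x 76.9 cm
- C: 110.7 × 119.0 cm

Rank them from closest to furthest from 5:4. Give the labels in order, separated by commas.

A: 127.2/107.1 ≈ 1.188 → |1.188 − 1.250| = 0.062
B: 99.2/76.9 ≈ 1.290 → |1.290 − 1.250| = 0.040
C: 119.0/110.7 ≈ 1.075 → |1.075 − 1.250| = 0.175

B, A, C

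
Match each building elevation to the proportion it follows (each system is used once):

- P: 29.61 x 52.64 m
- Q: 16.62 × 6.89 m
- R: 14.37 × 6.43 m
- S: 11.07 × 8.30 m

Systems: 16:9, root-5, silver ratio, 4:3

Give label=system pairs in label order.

P=16:9, Q=silver ratio, R=root-5, S=4:3

Ratios: P ≈ 1.778; Q ≈ 2.412; R ≈ 2.235; S ≈ 1.334.
Targets: 16:9 ≈ 1.778; root-5 ≈ 2.236; silver ratio ≈ 2.414; 4:3 ≈ 1.333.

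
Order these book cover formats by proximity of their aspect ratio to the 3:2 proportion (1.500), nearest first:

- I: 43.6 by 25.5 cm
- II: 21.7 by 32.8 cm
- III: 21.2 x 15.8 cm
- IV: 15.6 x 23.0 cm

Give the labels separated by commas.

Ratios: I = 43.6 / 25.5 ≈ 1.710; II = 32.8 / 21.7 ≈ 1.512; III = 21.2 / 15.8 ≈ 1.342; IV = 23.0 / 15.6 ≈ 1.474.
|Δ from 1.500|: I 0.210; II 0.012; III 0.158; IV 0.026.

II, IV, III, I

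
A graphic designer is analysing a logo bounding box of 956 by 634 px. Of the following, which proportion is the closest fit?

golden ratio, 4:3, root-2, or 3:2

Ratio = 956 / 634 ≈ 1.508.
Distances: golden ratio 1.618 (Δ 0.110); 4:3 1.333 (Δ 0.175); root-2 1.414 (Δ 0.094); 3:2 1.500 (Δ 0.008).

3:2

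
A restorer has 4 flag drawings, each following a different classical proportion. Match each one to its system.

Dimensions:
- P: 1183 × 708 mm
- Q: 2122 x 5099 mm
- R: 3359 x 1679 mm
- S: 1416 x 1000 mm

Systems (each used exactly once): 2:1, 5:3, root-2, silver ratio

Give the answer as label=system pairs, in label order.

P = 1183/708 ≈ 1.671 → 5:3 (1.667)
Q = 5099/2122 ≈ 2.403 → silver ratio (2.414)
R = 3359/1679 ≈ 2.001 → 2:1 (2.000)
S = 1416/1000 ≈ 1.416 → root-2 (1.414)

P=5:3, Q=silver ratio, R=2:1, S=root-2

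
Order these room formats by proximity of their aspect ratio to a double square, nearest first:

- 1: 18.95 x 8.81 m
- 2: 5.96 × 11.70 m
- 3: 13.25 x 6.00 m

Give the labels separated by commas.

2, 1, 3

Ratios: 1 = 18.95 / 8.81 ≈ 2.151; 2 = 11.70 / 5.96 ≈ 1.963; 3 = 13.25 / 6.00 ≈ 2.208.
|Δ from 2.000|: 1 0.151; 2 0.037; 3 0.208.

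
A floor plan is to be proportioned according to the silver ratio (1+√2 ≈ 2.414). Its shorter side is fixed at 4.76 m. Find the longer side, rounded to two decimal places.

silver ratio ≈ 2.41421.
Longer side = 4.76 × 2.41421 ≈ 11.4916 → 11.49 m.

11.49 m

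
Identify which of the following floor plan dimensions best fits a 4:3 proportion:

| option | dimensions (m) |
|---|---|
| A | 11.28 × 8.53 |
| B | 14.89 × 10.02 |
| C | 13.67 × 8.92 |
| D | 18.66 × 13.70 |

Target 4:3 ≈ 1.333.
A: 1.322 (Δ0.011)  B: 1.486 (Δ0.153)  C: 1.533 (Δ0.200)  D: 1.362 (Δ0.029)

A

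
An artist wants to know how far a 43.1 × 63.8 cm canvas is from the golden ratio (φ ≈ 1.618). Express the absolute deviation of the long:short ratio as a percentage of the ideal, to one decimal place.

8.5%

Ratio = 63.8 / 43.1 ≈ 1.4803.
Ideal golden ratio ≈ 1.6180. |1.4803 − 1.6180| / 1.6180 ≈ 8.51% → 8.5%.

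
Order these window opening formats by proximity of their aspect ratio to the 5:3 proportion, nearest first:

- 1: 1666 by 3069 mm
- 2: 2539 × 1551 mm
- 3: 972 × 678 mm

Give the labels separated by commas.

Ratios: 1 = 3069 / 1666 ≈ 1.842; 2 = 2539 / 1551 ≈ 1.637; 3 = 972 / 678 ≈ 1.434.
|Δ from 1.667|: 1 0.175; 2 0.030; 3 0.233.

2, 1, 3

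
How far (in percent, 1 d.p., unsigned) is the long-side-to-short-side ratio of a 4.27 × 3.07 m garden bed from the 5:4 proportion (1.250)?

11.3%

Ratio = 4.27 / 3.07 ≈ 1.3909.
Ideal 5:4 = 1.2500. |1.3909 − 1.2500| / 1.2500 ≈ 11.27% → 11.3%.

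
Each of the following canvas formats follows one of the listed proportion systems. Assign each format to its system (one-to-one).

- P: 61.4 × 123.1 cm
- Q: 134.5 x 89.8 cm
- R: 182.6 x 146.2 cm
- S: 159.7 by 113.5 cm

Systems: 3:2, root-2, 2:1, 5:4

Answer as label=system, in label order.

P = 123.1/61.4 ≈ 2.005 → 2:1 (2.000)
Q = 134.5/89.8 ≈ 1.498 → 3:2 (1.500)
R = 182.6/146.2 ≈ 1.249 → 5:4 (1.250)
S = 159.7/113.5 ≈ 1.407 → root-2 (1.414)

P=2:1, Q=3:2, R=5:4, S=root-2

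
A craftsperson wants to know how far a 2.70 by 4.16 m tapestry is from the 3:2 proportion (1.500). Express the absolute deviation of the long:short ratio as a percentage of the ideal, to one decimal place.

2.7%

Ratio = 4.16 / 2.70 ≈ 1.5407.
Ideal 3:2 = 1.5000. |1.5407 − 1.5000| / 1.5000 ≈ 2.71% → 2.7%.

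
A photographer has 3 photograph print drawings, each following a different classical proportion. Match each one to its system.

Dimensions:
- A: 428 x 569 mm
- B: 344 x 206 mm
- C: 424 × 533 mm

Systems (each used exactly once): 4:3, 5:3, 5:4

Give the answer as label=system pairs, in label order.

Ratios: A ≈ 1.329; B ≈ 1.670; C ≈ 1.257.
Targets: 4:3 ≈ 1.333; 5:3 ≈ 1.667; 5:4 ≈ 1.250.

A=4:3, B=5:3, C=5:4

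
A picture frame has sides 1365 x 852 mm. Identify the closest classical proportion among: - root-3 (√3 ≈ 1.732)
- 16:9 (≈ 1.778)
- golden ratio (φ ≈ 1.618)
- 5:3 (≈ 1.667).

Ratio = 1365 / 852 ≈ 1.602.
Distances: root-3 1.732 (Δ 0.130); 16:9 1.778 (Δ 0.176); golden ratio 1.618 (Δ 0.016); 5:3 1.667 (Δ 0.065).

golden ratio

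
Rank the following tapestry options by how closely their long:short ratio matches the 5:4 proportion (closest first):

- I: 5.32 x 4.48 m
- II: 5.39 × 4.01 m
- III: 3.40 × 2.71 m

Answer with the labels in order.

III, I, II

Ratios: I = 5.32 / 4.48 ≈ 1.188; II = 5.39 / 4.01 ≈ 1.344; III = 3.40 / 2.71 ≈ 1.255.
|Δ from 1.250|: I 0.062; II 0.094; III 0.005.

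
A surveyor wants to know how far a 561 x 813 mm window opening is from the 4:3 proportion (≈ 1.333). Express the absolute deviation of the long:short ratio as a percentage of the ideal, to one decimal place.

Ratio = 813 / 561 ≈ 1.4492.
Ideal 4:3 ≈ 1.3333. |1.4492 − 1.3333| / 1.3333 ≈ 8.69% → 8.7%.

8.7%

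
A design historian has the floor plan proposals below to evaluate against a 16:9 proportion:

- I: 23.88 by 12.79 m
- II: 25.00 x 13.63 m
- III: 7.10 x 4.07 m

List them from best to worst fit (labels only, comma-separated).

I: 23.88/12.79 ≈ 1.867 → |1.867 − 1.778| = 0.089
II: 25.00/13.63 ≈ 1.834 → |1.834 − 1.778| = 0.056
III: 7.10/4.07 ≈ 1.744 → |1.744 − 1.778| = 0.034

III, II, I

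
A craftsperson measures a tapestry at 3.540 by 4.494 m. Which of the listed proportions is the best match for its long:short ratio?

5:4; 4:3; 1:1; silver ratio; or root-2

4.494/3.540 ≈ 1.269. Nearest candidates are 5:4 (1.250, off by 0.019) and 4:3 (1.333, off by 0.064).

5:4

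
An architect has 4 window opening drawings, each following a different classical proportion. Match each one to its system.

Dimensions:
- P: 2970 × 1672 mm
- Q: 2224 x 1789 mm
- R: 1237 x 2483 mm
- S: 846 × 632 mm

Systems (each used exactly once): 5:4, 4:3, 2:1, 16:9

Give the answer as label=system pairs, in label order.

P = 2970/1672 ≈ 1.776 → 16:9 (1.778)
Q = 2224/1789 ≈ 1.243 → 5:4 (1.250)
R = 2483/1237 ≈ 2.007 → 2:1 (2.000)
S = 846/632 ≈ 1.339 → 4:3 (1.333)

P=16:9, Q=5:4, R=2:1, S=4:3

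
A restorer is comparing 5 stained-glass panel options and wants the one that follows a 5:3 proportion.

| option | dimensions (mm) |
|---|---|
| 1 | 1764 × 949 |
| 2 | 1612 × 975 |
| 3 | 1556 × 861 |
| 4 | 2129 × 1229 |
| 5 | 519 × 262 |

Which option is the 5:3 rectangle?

Ratios (long/short): 1 ≈ 1.859; 2 ≈ 1.653; 3 ≈ 1.807; 4 ≈ 1.732; 5 ≈ 1.981.
5:3 ≈ 1.667; option 2 is nearest (Δ 0.014).

2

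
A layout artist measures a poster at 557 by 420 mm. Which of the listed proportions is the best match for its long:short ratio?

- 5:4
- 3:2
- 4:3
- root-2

557/420 ≈ 1.326. Nearest candidates are 4:3 (1.333, off by 0.007) and 5:4 (1.250, off by 0.076).

4:3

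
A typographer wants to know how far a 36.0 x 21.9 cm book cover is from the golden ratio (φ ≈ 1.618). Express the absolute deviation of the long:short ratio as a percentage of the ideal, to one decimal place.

1.6%

Ratio = 36.0 / 21.9 ≈ 1.6438.
Ideal golden ratio ≈ 1.6180. |1.6438 − 1.6180| / 1.6180 ≈ 1.59% → 1.6%.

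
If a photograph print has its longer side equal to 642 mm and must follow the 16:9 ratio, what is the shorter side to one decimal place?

361.1 mm

16:9 ≈ 1.77778.
Shorter side = 642 ÷ 1.77778 ≈ 361.125 → 361.1 mm.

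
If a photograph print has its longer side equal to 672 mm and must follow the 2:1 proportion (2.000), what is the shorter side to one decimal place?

2:1 = 2.00000.
Shorter side = 672 ÷ 2.00000 ≈ 336.000 → 336.0 mm.

336.0 mm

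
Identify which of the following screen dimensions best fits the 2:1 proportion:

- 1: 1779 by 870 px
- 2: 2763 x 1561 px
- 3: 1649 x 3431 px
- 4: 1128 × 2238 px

4

Target 2:1 ≈ 2.000.
1: 2.045 (Δ0.045)  2: 1.770 (Δ0.230)  3: 2.081 (Δ0.081)  4: 1.984 (Δ0.016)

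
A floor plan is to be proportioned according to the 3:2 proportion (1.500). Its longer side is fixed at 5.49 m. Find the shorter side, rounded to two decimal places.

3.66 m

3:2 = 1.50000.
Shorter side = 5.49 ÷ 1.50000 ≈ 3.6600 → 3.66 m.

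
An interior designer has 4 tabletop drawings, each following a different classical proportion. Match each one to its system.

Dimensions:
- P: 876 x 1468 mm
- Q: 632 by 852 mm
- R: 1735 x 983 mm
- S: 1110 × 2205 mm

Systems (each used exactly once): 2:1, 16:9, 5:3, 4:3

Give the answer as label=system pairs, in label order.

Ratios: P ≈ 1.676; Q ≈ 1.348; R ≈ 1.765; S ≈ 1.986.
Targets: 2:1 ≈ 2.000; 16:9 ≈ 1.778; 5:3 ≈ 1.667; 4:3 ≈ 1.333.

P=5:3, Q=4:3, R=16:9, S=2:1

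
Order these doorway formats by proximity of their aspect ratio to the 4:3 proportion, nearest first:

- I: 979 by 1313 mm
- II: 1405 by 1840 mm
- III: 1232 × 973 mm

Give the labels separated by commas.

I: 1313/979 ≈ 1.341 → |1.341 − 1.333| = 0.008
II: 1840/1405 ≈ 1.310 → |1.310 − 1.333| = 0.023
III: 1232/973 ≈ 1.266 → |1.266 − 1.333| = 0.067

I, II, III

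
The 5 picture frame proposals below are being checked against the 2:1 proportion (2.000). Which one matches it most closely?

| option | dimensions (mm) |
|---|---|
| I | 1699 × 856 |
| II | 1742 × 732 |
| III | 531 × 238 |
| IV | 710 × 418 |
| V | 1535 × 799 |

Target 2:1 ≈ 2.000.
I: 1.985 (Δ0.015)  II: 2.380 (Δ0.380)  III: 2.231 (Δ0.231)  IV: 1.699 (Δ0.301)  V: 1.921 (Δ0.079)

I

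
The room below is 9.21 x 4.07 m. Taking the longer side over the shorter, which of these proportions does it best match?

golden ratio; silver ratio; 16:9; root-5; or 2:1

root-5

Ratio = 9.21 / 4.07 ≈ 2.263.
Distances: golden ratio 1.618 (Δ 0.645); silver ratio 2.414 (Δ 0.151); 16:9 1.778 (Δ 0.485); root-5 2.236 (Δ 0.027); 2:1 2.000 (Δ 0.263).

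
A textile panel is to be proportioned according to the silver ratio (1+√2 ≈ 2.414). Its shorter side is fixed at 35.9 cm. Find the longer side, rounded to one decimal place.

silver ratio ≈ 2.41421.
Longer side = 35.9 × 2.41421 ≈ 86.670 → 86.7 cm.

86.7 cm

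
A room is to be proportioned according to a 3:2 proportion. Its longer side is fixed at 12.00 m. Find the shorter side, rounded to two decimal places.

8.00 m

3:2 = 1.50000.
Shorter side = 12.00 ÷ 1.50000 ≈ 8.0000 → 8.00 m.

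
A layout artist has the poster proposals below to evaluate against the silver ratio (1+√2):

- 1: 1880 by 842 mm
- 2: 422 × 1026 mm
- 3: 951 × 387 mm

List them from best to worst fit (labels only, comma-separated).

1: 1880/842 ≈ 2.233 → |2.233 − 2.414| = 0.181
2: 1026/422 ≈ 2.431 → |2.431 − 2.414| = 0.017
3: 951/387 ≈ 2.457 → |2.457 − 2.414| = 0.043

2, 3, 1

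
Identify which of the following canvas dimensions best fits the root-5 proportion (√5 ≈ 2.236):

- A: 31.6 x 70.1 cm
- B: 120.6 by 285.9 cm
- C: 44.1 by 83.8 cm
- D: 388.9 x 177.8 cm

A

Target root-5 ≈ 2.236.
A: 2.218 (Δ0.018)  B: 2.371 (Δ0.135)  C: 1.900 (Δ0.336)  D: 2.187 (Δ0.049)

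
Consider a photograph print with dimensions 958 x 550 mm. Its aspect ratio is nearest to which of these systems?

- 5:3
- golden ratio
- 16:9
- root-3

958/550 ≈ 1.742. Nearest candidates are root-3 (1.732, off by 0.010) and 16:9 (1.778, off by 0.036).

root-3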